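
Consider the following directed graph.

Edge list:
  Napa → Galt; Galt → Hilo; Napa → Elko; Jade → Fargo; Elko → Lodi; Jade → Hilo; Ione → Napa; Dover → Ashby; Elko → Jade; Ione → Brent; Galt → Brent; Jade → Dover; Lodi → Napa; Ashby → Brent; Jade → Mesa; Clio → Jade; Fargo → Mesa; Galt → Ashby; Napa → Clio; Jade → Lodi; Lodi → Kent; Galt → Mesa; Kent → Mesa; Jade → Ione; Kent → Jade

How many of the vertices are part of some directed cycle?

A vertex is on a directed cycle iff it belongs to a strongly connected component of size ≥ 2 (or has a self-loop).
The vertices on cycles are {Clio, Elko, Ione, Jade, Kent, Lodi, Napa} — 7 in total.

7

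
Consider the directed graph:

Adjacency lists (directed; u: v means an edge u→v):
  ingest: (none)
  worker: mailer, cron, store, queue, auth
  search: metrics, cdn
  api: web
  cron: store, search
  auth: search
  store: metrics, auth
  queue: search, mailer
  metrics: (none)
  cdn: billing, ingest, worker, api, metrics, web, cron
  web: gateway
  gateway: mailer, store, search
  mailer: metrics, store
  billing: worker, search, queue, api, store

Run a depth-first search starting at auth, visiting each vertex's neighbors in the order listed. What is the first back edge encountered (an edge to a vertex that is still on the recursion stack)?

store->auth

DFS from auth (visiting each vertex's neighbors in the order listed); mark gray on enter, black on exit:
auth gray
  search gray
    metrics gray
    metrics black
    cdn gray
      billing gray
        worker gray
          mailer gray
            mailer→metrics: metrics black — skip
            store gray
              store→metrics: metrics black — skip
              store→auth: auth is gray → back edge
First back edge: store → auth.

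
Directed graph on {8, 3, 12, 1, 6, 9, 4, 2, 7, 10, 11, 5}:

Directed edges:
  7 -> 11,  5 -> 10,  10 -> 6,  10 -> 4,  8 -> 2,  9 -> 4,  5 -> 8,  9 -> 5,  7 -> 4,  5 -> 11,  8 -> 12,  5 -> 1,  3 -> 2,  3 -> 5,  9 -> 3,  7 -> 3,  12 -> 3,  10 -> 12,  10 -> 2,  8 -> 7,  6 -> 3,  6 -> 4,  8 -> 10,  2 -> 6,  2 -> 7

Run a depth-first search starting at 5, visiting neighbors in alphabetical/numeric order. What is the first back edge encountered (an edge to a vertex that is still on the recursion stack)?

3->2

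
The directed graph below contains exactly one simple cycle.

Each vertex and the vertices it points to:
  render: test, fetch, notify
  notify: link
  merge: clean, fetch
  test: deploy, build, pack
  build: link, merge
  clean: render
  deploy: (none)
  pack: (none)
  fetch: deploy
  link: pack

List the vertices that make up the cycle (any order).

test, build, clean, merge, render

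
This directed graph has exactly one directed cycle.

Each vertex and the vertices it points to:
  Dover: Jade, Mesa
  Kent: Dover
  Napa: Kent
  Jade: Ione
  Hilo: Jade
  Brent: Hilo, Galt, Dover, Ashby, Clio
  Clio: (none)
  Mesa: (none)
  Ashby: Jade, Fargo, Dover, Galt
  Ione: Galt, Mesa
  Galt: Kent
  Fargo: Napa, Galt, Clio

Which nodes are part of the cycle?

Galt, Ione, Jade, Kent, Dover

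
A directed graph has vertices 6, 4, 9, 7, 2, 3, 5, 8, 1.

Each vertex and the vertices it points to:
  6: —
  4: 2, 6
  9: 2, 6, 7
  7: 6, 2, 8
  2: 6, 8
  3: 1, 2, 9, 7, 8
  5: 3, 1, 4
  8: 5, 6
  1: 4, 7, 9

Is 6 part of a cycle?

6 lies on a cycle iff there is a path from 6 back to itself.
Exploring from 6, it never reaches itself; equivalently, its strongly connected component is a singleton.

No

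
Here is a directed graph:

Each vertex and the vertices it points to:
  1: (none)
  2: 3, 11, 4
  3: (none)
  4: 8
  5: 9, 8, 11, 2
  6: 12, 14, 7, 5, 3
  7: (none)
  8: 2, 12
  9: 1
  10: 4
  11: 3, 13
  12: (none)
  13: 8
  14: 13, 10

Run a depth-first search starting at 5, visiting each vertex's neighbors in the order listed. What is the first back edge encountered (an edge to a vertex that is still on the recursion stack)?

13->8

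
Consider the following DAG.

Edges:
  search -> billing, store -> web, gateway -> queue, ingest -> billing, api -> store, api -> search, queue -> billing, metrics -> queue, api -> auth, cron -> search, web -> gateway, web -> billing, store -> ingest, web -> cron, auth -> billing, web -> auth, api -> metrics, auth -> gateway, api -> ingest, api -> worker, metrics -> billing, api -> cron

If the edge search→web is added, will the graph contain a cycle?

Yes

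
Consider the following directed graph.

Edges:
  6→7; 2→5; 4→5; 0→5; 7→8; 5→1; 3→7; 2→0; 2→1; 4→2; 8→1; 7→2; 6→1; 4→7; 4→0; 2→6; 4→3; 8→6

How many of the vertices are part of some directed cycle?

4

A vertex is on a directed cycle iff it belongs to a strongly connected component of size ≥ 2 (or has a self-loop).
The vertices on cycles are {2, 6, 7, 8} — 4 in total.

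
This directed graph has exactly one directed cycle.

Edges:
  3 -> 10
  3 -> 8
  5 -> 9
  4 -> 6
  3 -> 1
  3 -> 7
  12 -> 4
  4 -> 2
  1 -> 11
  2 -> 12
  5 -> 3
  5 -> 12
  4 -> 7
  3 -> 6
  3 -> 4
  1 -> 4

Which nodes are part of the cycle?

DFS with gray/black marking from 4:
4 gray
  7 gray
  7 black
  2 gray
    12 gray
      12→4: 4 is gray → back edge
Back edge closes the cycle 4 → 2 → 12 → 4; its vertices are {2, 4, 12}.

2, 4, 12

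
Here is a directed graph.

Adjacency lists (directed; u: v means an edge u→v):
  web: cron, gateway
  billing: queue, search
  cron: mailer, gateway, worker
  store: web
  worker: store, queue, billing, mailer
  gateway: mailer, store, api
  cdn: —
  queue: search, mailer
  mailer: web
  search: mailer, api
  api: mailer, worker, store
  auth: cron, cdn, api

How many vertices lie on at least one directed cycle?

10

A vertex is on a directed cycle iff it belongs to a strongly connected component of size ≥ 2 (or has a self-loop).
The vertices on cycles are {api, web, cron, queue, store, mailer, search, worker, billing, gateway} — 10 in total.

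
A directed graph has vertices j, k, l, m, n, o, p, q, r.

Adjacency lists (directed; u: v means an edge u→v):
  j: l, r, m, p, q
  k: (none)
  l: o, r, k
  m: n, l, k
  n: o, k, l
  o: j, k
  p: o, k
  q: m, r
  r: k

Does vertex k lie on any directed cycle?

k lies on a cycle iff there is a path from k back to itself.
Exploring from k, it never reaches itself; equivalently, its strongly connected component is a singleton.

No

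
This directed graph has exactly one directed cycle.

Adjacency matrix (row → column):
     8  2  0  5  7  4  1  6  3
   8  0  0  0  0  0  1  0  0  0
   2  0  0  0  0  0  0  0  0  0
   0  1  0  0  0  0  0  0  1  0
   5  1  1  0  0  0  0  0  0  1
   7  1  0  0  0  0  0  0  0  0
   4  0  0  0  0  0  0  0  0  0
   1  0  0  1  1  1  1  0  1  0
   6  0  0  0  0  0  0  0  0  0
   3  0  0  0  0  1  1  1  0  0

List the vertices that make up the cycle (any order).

DFS with gray/black marking from 1:
1 gray
  4 gray
  4 black
  7 gray
    8 gray
      8→4: 4 black — skip
    8 black
  7 black
  5 gray
    5→8: 8 black — skip
    3 gray
      3→7: 7 black — skip
      3→1: 1 is gray → back edge
Back edge closes the cycle 1 → 5 → 3 → 1; its vertices are {1, 3, 5}.

1, 3, 5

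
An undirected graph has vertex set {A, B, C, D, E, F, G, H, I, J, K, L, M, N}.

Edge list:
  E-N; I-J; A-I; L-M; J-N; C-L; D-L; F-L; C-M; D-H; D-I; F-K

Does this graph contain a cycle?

Yes

DFS, tracking each vertex's parent; an edge to a visited non-parent vertex closes a cycle.
Start from F:
visit F (parent –)
  visit L (parent F)
    visit D (parent L)
      visit H (parent D)
        H–D: parent, skip
      visit I (parent D)
        visit J (parent I)
          J–I: parent, skip
          visit N (parent J)
            visit E (parent N)
              E–N: parent, skip
            N–J: parent, skip
        I–D: parent, skip
        visit A (parent I)
          A–I: parent, skip
      D–L: parent, skip
    L–F: parent, skip
    visit M (parent L)
      visit C (parent M)
        C–M: parent, skip
        C–L: L visited and ≠ parent → cycle
Cycle: L – M – C – L.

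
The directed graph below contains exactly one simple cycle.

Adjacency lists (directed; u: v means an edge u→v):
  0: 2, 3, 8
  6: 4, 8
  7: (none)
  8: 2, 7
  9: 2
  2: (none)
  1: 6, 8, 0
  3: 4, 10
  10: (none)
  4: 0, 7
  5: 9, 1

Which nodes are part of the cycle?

0, 3, 4

DFS with gray/black marking from 0:
0 gray
  2 gray
  2 black
  3 gray
    4 gray
      4→0: 0 is gray → back edge
Back edge closes the cycle 0 → 3 → 4 → 0; its vertices are {0, 3, 4}.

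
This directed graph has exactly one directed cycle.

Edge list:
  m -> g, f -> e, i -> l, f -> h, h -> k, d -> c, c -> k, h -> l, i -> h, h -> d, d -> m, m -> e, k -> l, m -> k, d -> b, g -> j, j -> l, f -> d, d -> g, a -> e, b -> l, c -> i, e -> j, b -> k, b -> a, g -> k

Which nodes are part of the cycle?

c, d, h, i

DFS with gray/black marking from h:
h gray
  k gray
    l gray
    l black
  k black
  h→l: l black — skip
  d gray
    g gray
      g→k: k black — skip
      j gray
        j→l: l black — skip
      j black
    g black
    c gray
      c→k: k black — skip
      i gray
        i→h: h is gray → back edge
Back edge closes the cycle h → d → c → i → h; its vertices are {c, d, h, i}.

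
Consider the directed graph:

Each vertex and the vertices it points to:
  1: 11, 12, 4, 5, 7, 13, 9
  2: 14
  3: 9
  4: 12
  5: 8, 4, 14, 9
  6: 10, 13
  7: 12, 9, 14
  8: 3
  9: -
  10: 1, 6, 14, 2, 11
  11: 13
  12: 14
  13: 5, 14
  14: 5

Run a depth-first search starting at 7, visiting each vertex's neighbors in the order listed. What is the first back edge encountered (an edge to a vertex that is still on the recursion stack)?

4->12

DFS from 7 (visiting each vertex's neighbors in the order listed); mark gray on enter, black on exit:
7 gray
  12 gray
    14 gray
      5 gray
        8 gray
          3 gray
            9 gray
            9 black
          3 black
        8 black
        4 gray
          4→12: 12 is gray → back edge
First back edge: 4 → 12.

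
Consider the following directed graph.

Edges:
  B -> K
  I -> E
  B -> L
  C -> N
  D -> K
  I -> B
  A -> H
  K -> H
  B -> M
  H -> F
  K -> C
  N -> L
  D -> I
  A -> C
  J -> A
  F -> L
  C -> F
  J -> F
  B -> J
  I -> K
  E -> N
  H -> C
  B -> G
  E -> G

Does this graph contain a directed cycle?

No

DFS with white/gray/black marking, starting from C:
C gray
  F gray
    L gray
    L black
  F black
  N gray
    N→L: L black — skip
  N black
C black
A gray
  H gray
    H→C: C black — skip
    H→F: F black — skip
  H black
  A→C: C black — skip
A black
B gray
  K gray
    K→C: C black — skip
    K→H: H black — skip
  K black
  M gray
  M black
  J gray
    J→A: A black — skip
    J→F: F black — skip
  J black
  B→L: L black — skip
  G gray
  G black
B black
D gray
  I gray
    I→K: K black — skip
    E gray
      E→G: G black — skip
      E→N: N black — skip
    E black
    I→B: B black — skip
  I black
  D→K: K black — skip
D black
Every edge goes to a white or black vertex — no back edge, so the graph is acyclic.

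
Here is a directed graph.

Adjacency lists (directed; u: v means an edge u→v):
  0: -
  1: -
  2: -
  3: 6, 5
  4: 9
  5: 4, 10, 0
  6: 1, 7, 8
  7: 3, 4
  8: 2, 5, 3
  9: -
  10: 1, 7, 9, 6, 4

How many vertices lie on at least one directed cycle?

6

A vertex is on a directed cycle iff it belongs to a strongly connected component of size ≥ 2 (or has a self-loop).
The vertices on cycles are {3, 5, 6, 7, 8, 10} — 6 in total.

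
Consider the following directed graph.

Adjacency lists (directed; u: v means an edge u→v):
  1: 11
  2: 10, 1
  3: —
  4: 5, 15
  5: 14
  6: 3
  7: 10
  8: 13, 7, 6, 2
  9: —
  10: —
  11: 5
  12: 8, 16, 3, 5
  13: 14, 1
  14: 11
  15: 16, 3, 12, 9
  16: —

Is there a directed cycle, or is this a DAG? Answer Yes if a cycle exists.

Yes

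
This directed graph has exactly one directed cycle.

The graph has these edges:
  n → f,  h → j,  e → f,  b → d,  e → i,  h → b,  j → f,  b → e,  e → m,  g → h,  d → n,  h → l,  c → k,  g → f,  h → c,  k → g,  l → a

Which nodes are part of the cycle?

c, g, h, k

DFS with gray/black marking from h:
h gray
  b gray
    e gray
      f gray
      f black
      m gray
      m black
      i gray
      i black
    e black
    d gray
      n gray
        n→f: f black — skip
      n black
    d black
  b black
  l gray
    a gray
    a black
  l black
  c gray
    k gray
      g gray
        g→h: h is gray → back edge
Back edge closes the cycle h → c → k → g → h; its vertices are {c, g, h, k}.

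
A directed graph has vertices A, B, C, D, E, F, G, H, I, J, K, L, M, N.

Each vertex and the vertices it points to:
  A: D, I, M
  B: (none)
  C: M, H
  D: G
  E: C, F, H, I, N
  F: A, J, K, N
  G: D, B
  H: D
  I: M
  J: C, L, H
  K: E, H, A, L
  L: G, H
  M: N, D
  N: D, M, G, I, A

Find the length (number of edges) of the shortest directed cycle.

2

For each vertex v, BFS finds the shortest path from v back to v.
The shortest such closed walk is N → M → N, length 2.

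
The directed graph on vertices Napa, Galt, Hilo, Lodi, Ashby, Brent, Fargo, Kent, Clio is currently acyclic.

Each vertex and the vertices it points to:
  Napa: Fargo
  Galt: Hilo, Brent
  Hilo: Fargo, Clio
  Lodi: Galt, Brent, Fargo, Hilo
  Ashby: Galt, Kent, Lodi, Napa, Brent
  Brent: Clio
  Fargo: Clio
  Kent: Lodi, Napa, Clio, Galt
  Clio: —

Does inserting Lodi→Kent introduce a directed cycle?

Yes

Adding Lodi→Kent creates a cycle iff Kent can already reach Lodi.
Path from Kent: Kent → Lodi.
So Kent → … → Lodi → Kent is a cycle.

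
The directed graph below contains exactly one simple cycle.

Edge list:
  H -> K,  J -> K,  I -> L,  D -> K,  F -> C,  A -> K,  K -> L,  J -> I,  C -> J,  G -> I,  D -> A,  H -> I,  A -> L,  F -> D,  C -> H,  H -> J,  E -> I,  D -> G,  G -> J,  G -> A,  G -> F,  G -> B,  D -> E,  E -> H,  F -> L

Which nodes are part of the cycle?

D, F, G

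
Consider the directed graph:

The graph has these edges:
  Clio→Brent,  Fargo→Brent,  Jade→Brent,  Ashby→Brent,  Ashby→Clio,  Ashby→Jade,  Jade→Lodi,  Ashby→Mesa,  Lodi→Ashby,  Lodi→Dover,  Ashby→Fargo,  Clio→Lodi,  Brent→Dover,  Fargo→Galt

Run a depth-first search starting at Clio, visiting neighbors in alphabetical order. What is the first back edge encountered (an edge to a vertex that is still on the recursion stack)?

Ashby→Clio

DFS from Clio (visiting neighbors in alphabetical order); mark gray on enter, black on exit:
Clio gray
  Brent gray
    Dover gray
    Dover black
  Brent black
  Lodi gray
    Ashby gray
      Ashby→Brent: Brent black — skip
      Ashby→Clio: Clio is gray → back edge
First back edge: Ashby → Clio.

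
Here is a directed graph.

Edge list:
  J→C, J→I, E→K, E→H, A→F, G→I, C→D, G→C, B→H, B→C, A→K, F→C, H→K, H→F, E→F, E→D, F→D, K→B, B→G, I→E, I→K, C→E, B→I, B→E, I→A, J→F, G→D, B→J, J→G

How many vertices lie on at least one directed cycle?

10

A vertex is on a directed cycle iff it belongs to a strongly connected component of size ≥ 2 (or has a self-loop).
The vertices on cycles are {A, B, C, E, F, G, H, I, J, K} — 10 in total.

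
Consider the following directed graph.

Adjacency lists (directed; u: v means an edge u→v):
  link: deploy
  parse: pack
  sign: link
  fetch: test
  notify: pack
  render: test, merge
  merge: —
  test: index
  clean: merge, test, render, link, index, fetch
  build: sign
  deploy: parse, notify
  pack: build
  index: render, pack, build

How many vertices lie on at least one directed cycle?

10

A vertex is on a directed cycle iff it belongs to a strongly connected component of size ≥ 2 (or has a self-loop).
The vertices on cycles are {link, pack, sign, test, build, index, parse, deploy, notify, render} — 10 in total.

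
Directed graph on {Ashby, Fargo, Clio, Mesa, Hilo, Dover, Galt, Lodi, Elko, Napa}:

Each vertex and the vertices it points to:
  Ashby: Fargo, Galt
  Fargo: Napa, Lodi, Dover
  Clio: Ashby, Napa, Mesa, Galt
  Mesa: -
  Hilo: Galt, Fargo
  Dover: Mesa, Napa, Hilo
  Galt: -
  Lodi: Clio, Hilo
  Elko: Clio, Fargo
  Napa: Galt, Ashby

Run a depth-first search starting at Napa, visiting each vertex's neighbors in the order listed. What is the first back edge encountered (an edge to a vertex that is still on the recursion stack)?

Fargo→Napa

DFS from Napa (visiting each vertex's neighbors in the order listed); mark gray on enter, black on exit:
Napa gray
  Galt gray
  Galt black
  Ashby gray
    Fargo gray
      Fargo→Napa: Napa is gray → back edge
First back edge: Fargo → Napa.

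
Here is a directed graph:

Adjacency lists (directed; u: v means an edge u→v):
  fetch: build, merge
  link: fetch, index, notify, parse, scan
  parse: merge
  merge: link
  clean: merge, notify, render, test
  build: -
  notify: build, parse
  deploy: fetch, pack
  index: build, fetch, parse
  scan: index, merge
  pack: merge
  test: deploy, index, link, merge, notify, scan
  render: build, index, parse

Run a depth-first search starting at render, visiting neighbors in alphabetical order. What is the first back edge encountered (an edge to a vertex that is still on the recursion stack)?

DFS from render (visiting neighbors in alphabetical order); mark gray on enter, black on exit:
render gray
  build gray
  build black
  index gray
    index→build: build black — skip
    fetch gray
      fetch→build: build black — skip
      merge gray
        link gray
          link→fetch: fetch is gray → back edge
First back edge: link → fetch.

link→fetch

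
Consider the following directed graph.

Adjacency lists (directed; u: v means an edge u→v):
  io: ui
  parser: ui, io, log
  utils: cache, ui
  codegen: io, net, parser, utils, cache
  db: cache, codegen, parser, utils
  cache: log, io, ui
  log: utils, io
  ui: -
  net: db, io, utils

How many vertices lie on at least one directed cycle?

6

A vertex is on a directed cycle iff it belongs to a strongly connected component of size ≥ 2 (or has a self-loop).
The vertices on cycles are {db, log, net, cache, utils, codegen} — 6 in total.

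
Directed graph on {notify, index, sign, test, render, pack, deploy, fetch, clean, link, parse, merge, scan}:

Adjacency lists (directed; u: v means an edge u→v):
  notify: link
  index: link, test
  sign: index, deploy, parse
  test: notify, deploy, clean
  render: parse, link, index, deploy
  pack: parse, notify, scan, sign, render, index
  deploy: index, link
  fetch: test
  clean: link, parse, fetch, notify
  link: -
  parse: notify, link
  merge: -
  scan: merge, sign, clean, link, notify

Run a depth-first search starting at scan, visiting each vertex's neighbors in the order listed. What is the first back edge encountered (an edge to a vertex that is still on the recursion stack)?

deploy->index

DFS from scan (visiting each vertex's neighbors in the order listed); mark gray on enter, black on exit:
scan gray
  merge gray
  merge black
  sign gray
    index gray
      link gray
      link black
      test gray
        notify gray
          notify→link: link black — skip
        notify black
        deploy gray
          deploy→index: index is gray → back edge
First back edge: deploy → index.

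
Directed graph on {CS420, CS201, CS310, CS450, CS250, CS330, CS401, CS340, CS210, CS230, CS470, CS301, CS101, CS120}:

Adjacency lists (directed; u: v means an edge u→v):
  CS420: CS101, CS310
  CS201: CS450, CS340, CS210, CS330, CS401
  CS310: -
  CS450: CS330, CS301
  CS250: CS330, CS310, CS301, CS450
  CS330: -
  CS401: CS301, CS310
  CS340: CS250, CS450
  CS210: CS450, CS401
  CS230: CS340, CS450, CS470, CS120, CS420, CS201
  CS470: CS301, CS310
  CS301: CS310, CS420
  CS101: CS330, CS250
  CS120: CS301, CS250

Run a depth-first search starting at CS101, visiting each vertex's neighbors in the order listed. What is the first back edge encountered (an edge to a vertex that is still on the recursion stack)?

DFS from CS101 (visiting each vertex's neighbors in the order listed); mark gray on enter, black on exit:
CS101 gray
  CS330 gray
  CS330 black
  CS250 gray
    CS250→CS330: CS330 black — skip
    CS310 gray
    CS310 black
    CS301 gray
      CS301→CS310: CS310 black — skip
      CS420 gray
        CS420→CS101: CS101 is gray → back edge
First back edge: CS420 → CS101.

CS420→CS101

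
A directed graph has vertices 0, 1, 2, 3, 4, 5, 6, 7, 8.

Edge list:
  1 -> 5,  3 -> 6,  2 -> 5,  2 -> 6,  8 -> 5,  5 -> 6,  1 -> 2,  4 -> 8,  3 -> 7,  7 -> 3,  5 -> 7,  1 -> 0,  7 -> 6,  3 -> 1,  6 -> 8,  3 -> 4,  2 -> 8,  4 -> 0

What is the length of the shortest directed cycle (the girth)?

2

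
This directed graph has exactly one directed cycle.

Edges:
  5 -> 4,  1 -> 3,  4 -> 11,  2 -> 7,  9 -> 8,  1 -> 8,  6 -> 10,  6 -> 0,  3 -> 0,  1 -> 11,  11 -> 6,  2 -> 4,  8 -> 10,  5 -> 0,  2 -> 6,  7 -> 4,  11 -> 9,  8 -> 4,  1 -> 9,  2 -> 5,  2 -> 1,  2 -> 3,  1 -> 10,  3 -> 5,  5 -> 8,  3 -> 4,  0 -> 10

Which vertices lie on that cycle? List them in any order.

4, 8, 9, 11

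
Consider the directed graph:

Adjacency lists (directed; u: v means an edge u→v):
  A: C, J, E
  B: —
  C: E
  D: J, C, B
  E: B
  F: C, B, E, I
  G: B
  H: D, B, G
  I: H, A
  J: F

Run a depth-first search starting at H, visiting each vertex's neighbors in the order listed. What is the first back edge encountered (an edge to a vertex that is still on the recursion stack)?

DFS from H (visiting each vertex's neighbors in the order listed); mark gray on enter, black on exit:
H gray
  D gray
    J gray
      F gray
        C gray
          E gray
            B gray
            B black
          E black
        C black
        F→B: B black — skip
        F→E: E black — skip
        I gray
          I→H: H is gray → back edge
First back edge: I → H.

I->H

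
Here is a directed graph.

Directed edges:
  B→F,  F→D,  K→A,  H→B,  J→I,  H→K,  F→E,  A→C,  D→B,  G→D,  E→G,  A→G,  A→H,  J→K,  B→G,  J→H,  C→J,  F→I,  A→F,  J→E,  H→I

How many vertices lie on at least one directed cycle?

A vertex is on a directed cycle iff it belongs to a strongly connected component of size ≥ 2 (or has a self-loop).
The vertices on cycles are {A, B, C, D, E, F, G, H, J, K} — 10 in total.

10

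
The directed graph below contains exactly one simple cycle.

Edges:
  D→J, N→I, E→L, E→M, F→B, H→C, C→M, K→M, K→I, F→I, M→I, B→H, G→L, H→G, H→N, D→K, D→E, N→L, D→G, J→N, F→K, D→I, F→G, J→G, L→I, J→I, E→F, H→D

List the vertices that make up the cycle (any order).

B, D, E, F, H

DFS with gray/black marking from F:
F gray
  B gray
    H gray
      D gray
        G gray
          L gray
            I gray
            I black
          L black
        G black
        D→I: I black — skip
        K gray
          K→I: I black — skip
          M gray
            M→I: I black — skip
          M black
        K black
        J gray
          J→I: I black — skip
          J→G: G black — skip
          N gray
            N→L: L black — skip
            N→I: I black — skip
          N black
        J black
        E gray
          E→M: M black — skip
          E→F: F is gray → back edge
Back edge closes the cycle F → B → H → D → E → F; its vertices are {B, D, E, F, H}.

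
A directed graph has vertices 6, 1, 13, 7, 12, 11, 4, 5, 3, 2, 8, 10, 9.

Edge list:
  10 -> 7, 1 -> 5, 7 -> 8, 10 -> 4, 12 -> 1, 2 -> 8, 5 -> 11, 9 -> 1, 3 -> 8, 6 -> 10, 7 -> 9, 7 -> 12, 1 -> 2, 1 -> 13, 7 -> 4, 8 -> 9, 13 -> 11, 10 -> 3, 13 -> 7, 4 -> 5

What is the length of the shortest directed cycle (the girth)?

4

For each vertex v, BFS finds the shortest path from v back to v.
The shortest such closed walk is 7 → 9 → 1 → 13 → 7, length 4.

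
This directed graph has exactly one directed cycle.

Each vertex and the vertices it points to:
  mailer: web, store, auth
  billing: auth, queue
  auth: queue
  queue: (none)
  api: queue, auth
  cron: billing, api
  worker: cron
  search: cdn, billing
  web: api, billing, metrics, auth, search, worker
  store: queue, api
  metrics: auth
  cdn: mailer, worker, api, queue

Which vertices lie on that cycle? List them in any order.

cdn, web, mailer, search

DFS with gray/black marking from mailer:
mailer gray
  web gray
    api gray
      queue gray
      queue black
      auth gray
        auth→queue: queue black — skip
      auth black
    api black
    billing gray
      billing→auth: auth black — skip
      billing→queue: queue black — skip
    billing black
    metrics gray
      metrics→auth: auth black — skip
    metrics black
    web→auth: auth black — skip
    search gray
      cdn gray
        cdn→mailer: mailer is gray → back edge
Back edge closes the cycle mailer → web → search → cdn → mailer; its vertices are {cdn, web, mailer, search}.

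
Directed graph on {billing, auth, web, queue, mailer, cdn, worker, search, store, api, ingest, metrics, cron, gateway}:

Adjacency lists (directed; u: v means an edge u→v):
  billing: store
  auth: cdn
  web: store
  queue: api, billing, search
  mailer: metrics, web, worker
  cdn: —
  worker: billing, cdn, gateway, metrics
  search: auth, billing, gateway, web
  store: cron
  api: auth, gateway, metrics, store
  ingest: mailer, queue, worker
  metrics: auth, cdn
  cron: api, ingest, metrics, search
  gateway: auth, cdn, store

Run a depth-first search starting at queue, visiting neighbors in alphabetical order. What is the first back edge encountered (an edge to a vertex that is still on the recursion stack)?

cron->api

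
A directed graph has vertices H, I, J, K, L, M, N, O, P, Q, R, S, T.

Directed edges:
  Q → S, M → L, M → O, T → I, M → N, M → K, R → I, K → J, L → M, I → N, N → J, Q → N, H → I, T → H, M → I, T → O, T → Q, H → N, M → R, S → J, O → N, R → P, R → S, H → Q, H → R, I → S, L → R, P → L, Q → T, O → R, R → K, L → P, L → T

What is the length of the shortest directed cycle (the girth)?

For each vertex v, BFS finds the shortest path from v back to v.
The shortest such closed walk is M → L → M, length 2.

2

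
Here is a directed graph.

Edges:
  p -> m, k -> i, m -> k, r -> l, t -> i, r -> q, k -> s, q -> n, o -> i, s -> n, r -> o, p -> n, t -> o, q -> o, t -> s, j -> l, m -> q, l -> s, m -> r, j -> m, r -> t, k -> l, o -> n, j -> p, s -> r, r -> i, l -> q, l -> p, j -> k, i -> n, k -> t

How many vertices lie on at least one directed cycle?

7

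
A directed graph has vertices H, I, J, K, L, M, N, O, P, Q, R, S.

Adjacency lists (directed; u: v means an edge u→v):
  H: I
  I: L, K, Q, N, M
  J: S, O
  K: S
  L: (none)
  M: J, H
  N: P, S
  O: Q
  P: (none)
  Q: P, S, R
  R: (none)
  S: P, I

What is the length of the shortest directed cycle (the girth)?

For each vertex v, BFS finds the shortest path from v back to v.
The shortest such closed walk is I → N → S → I, length 3.

3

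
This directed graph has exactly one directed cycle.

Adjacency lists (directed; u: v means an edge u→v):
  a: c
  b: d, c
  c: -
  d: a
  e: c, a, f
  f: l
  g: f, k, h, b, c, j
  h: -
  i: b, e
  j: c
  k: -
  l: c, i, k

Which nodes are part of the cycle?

e, f, i, l

DFS with gray/black marking from f:
f gray
  l gray
    c gray
    c black
    i gray
      b gray
        d gray
          a gray
            a→c: c black — skip
          a black
        d black
        b→c: c black — skip
      b black
      e gray
        e→c: c black — skip
        e→a: a black — skip
        e→f: f is gray → back edge
Back edge closes the cycle f → l → i → e → f; its vertices are {e, f, i, l}.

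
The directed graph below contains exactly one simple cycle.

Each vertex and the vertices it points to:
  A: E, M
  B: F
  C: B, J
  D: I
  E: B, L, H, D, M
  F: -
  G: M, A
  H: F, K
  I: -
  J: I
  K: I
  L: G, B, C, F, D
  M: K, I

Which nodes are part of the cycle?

DFS with gray/black marking from E:
E gray
  B gray
    F gray
    F black
  B black
  L gray
    G gray
      M gray
        K gray
          I gray
          I black
        K black
        M→I: I black — skip
      M black
      A gray
        A→E: E is gray → back edge
Back edge closes the cycle E → L → G → A → E; its vertices are {A, E, G, L}.

A, E, G, L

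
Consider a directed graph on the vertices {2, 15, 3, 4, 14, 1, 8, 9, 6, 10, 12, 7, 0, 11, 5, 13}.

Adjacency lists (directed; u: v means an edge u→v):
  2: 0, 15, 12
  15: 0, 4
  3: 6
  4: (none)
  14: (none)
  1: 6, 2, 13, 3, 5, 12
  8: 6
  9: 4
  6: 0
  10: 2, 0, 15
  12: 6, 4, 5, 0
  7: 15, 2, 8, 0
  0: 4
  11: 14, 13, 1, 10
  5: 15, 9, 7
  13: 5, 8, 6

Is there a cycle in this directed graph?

DFS with white/gray/black marking, starting from 14:
14 gray
14 black
2 gray
  0 gray
    4 gray
    4 black
  0 black
  15 gray
    15→0: 0 black — skip
    15→4: 4 black — skip
  15 black
  12 gray
    6 gray
      6→0: 0 black — skip
    6 black
    12→4: 4 black — skip
    5 gray
      5→15: 15 black — skip
      9 gray
        9→4: 4 black — skip
      9 black
      7 gray
        7→15: 15 black — skip
        7→2: 2 is gray → back edge
Back edge found, so a cycle exists: 2 → 12 → 5 → 7 → 2.

Yes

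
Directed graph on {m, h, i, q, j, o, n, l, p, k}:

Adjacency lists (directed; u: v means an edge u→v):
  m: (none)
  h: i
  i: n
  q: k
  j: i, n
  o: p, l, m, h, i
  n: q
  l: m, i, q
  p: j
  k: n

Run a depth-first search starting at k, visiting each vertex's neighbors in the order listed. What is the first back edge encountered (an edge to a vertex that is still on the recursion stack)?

q→k

DFS from k (visiting each vertex's neighbors in the order listed); mark gray on enter, black on exit:
k gray
  n gray
    q gray
      q→k: k is gray → back edge
First back edge: q → k.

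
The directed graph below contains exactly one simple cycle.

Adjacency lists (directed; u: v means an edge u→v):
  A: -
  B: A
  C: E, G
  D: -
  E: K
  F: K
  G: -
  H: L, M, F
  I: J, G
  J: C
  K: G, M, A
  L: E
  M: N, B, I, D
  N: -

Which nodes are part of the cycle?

DFS with gray/black marking from K:
K gray
  G gray
  G black
  M gray
    N gray
    N black
    B gray
      A gray
      A black
    B black
    I gray
      J gray
        C gray
          E gray
            E→K: K is gray → back edge
Back edge closes the cycle K → M → I → J → C → E → K; its vertices are {C, E, I, J, K, M}.

C, E, I, J, K, M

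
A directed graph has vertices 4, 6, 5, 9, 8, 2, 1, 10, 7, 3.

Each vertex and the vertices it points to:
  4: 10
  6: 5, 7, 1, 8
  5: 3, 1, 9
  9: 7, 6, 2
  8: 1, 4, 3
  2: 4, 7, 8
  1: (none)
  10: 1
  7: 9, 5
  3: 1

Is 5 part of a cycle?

5 is on a cycle iff 5 can reach itself via ≥1 edge.
5 → 9 → 7 → 5 — yes.

Yes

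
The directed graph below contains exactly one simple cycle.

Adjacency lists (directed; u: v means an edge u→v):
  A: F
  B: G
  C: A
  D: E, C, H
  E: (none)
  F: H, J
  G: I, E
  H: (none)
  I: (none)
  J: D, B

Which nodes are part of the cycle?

DFS with gray/black marking from J:
J gray
  D gray
    E gray
    E black
    C gray
      A gray
        F gray
          H gray
          H black
          F→J: J is gray → back edge
Back edge closes the cycle J → D → C → A → F → J; its vertices are {A, C, D, F, J}.

A, C, D, F, J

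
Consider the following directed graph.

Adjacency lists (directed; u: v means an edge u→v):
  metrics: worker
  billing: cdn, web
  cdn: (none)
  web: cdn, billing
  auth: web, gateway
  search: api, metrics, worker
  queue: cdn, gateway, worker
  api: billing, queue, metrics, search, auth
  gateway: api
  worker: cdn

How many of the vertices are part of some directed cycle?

A vertex is on a directed cycle iff it belongs to a strongly connected component of size ≥ 2 (or has a self-loop).
The vertices on cycles are {api, web, auth, queue, search, billing, gateway} — 7 in total.

7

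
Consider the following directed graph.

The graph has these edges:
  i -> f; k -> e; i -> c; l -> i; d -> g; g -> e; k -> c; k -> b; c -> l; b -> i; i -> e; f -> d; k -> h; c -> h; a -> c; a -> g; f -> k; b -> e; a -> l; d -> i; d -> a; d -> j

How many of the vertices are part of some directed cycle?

A vertex is on a directed cycle iff it belongs to a strongly connected component of size ≥ 2 (or has a self-loop).
The vertices on cycles are {a, b, c, d, f, i, k, l} — 8 in total.

8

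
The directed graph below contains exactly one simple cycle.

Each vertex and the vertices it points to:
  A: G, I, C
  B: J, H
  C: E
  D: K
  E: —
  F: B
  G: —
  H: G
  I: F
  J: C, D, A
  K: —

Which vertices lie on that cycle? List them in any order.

DFS with gray/black marking from B:
B gray
  J gray
    C gray
      E gray
      E black
    C black
    D gray
      K gray
      K black
    D black
    A gray
      G gray
      G black
      I gray
        F gray
          F→B: B is gray → back edge
Back edge closes the cycle B → J → A → I → F → B; its vertices are {A, B, F, I, J}.

A, B, F, I, J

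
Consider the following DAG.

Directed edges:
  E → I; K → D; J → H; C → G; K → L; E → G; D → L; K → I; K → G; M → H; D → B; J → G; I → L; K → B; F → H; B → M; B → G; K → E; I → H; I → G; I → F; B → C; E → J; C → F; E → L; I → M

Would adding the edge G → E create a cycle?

Adding G→E creates a cycle iff E can already reach G.
Path from E: E → G.
So E → … → G → E is a cycle.

Yes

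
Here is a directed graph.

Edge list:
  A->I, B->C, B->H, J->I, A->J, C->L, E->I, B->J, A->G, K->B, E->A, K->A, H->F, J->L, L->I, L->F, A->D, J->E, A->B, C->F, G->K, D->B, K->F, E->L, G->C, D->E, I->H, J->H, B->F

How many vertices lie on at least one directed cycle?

A vertex is on a directed cycle iff it belongs to a strongly connected component of size ≥ 2 (or has a self-loop).
The vertices on cycles are {A, B, D, E, G, J, K} — 7 in total.

7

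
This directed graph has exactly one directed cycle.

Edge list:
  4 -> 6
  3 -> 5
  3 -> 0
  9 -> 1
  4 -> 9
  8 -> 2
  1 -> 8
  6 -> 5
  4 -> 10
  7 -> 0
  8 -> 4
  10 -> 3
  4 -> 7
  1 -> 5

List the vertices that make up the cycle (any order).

1, 4, 8, 9

DFS with gray/black marking from 8:
8 gray
  2 gray
  2 black
  4 gray
    7 gray
      0 gray
      0 black
    7 black
    10 gray
      3 gray
        3→0: 0 black — skip
        5 gray
        5 black
      3 black
    10 black
    9 gray
      1 gray
        1→8: 8 is gray → back edge
Back edge closes the cycle 8 → 4 → 9 → 1 → 8; its vertices are {1, 4, 8, 9}.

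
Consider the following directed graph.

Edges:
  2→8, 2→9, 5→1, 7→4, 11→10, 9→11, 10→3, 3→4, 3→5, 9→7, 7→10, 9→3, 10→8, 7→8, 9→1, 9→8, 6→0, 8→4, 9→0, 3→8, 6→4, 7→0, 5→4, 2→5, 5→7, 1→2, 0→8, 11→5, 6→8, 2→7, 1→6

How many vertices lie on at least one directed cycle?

A vertex is on a directed cycle iff it belongs to a strongly connected component of size ≥ 2 (or has a self-loop).
The vertices on cycles are {1, 2, 3, 5, 7, 9, 10, 11} — 8 in total.

8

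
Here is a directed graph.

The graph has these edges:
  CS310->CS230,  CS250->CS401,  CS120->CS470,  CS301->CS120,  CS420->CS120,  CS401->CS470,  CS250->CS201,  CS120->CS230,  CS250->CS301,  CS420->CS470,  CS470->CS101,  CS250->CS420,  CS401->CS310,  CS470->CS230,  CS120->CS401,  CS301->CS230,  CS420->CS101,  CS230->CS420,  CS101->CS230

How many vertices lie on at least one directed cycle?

7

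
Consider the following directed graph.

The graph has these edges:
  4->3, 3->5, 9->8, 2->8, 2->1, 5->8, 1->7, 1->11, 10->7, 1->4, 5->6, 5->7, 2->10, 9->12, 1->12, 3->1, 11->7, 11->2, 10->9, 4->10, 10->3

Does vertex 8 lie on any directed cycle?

No

8 lies on a cycle iff there is a path from 8 back to itself.
Exploring from 8, it never reaches itself; equivalently, its strongly connected component is a singleton.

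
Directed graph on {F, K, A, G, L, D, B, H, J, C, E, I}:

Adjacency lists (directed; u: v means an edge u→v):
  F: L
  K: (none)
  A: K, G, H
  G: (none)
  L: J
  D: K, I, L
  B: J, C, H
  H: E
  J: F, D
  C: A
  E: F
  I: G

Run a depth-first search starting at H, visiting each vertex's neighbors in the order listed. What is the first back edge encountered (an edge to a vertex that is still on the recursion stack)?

J->F

DFS from H (visiting each vertex's neighbors in the order listed); mark gray on enter, black on exit:
H gray
  E gray
    F gray
      L gray
        J gray
          J→F: F is gray → back edge
First back edge: J → F.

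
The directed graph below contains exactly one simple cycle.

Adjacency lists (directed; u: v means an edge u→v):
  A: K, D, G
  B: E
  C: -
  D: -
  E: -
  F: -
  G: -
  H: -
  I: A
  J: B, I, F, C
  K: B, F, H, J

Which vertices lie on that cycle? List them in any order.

DFS with gray/black marking from J:
J gray
  B gray
    E gray
    E black
  B black
  I gray
    A gray
      K gray
        K→B: B black — skip
        F gray
        F black
        H gray
        H black
        K→J: J is gray → back edge
Back edge closes the cycle J → I → A → K → J; its vertices are {A, I, J, K}.

A, I, J, K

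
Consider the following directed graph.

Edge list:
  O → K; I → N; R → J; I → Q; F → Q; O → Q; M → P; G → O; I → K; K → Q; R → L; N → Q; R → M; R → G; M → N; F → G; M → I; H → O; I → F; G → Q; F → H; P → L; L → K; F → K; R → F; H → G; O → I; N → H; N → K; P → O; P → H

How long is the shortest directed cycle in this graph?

For each vertex v, BFS finds the shortest path from v back to v.
The shortest such closed walk is I → N → H → O → I, length 4.

4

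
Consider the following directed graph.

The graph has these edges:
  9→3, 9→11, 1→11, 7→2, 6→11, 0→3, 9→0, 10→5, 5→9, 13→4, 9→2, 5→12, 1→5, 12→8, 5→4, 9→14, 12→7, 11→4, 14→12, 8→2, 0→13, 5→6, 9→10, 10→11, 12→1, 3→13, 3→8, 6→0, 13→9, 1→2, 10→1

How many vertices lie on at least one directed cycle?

10

A vertex is on a directed cycle iff it belongs to a strongly connected component of size ≥ 2 (or has a self-loop).
The vertices on cycles are {0, 1, 3, 5, 6, 9, 10, 12, 13, 14} — 10 in total.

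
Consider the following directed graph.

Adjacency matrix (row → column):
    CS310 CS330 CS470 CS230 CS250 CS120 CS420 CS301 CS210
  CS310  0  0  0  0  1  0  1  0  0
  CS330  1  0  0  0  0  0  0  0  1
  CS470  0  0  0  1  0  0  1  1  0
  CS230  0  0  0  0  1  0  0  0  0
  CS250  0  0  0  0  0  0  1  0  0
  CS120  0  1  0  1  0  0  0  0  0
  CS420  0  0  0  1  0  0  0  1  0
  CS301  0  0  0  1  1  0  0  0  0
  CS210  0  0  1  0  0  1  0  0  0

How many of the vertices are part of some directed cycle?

A vertex is on a directed cycle iff it belongs to a strongly connected component of size ≥ 2 (or has a self-loop).
The vertices on cycles are {CS120, CS210, CS230, CS250, CS301, CS330, CS420} — 7 in total.

7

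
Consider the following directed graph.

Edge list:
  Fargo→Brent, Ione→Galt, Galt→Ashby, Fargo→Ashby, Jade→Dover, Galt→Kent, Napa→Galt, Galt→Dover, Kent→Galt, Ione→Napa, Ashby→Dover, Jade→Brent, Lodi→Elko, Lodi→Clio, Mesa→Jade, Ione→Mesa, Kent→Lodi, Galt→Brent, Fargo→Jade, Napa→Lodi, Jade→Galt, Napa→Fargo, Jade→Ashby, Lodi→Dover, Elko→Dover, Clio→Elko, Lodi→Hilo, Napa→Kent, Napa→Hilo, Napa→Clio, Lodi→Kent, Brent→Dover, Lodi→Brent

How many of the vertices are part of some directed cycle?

A vertex is on a directed cycle iff it belongs to a strongly connected component of size ≥ 2 (or has a self-loop).
The vertices on cycles are {Galt, Kent, Lodi} — 3 in total.

3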